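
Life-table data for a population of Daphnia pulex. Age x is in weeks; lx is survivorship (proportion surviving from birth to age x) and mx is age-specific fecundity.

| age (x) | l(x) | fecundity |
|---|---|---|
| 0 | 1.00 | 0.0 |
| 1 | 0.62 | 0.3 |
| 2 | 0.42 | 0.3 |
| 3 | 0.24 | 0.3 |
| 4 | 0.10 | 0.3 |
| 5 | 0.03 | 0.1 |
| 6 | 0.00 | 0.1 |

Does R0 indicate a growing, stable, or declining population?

declining

R0 = Σ lx·mx = 0 + 0.186 + 0.126 + 0.072 + 0.03 + 0.003 + 0 = 0.417
R0 < 1, so the population is declining.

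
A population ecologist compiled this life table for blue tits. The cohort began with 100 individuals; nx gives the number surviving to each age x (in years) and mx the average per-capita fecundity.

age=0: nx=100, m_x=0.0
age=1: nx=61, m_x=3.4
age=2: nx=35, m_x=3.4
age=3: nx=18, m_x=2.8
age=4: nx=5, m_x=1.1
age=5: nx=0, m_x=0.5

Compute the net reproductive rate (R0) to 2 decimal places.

3.82

lx = nx/n0 = nx/100: 1, 0.61, 0.35, 0.18, 0.05, 0
lx·mx by age: 0, 2.074, 1.19, 0.504, 0.055, 0
R0 = Σ lx·mx = 3.823 → 3.82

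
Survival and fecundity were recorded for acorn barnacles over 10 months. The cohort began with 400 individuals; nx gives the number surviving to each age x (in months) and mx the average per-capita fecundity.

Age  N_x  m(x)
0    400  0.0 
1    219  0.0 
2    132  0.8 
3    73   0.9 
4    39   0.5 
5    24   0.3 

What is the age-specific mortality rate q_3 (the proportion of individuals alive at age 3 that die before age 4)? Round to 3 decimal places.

0.466

lx = nx/n0 = nx/400: 1, 0.5475, 0.33, 0.1825, 0.0975, 0.06
q_3 = (l_3 − l_4) / l_3 = (0.1825 − 0.0975) / 0.1825
     = 0.085 / 0.1825 = 0.465753… → 0.466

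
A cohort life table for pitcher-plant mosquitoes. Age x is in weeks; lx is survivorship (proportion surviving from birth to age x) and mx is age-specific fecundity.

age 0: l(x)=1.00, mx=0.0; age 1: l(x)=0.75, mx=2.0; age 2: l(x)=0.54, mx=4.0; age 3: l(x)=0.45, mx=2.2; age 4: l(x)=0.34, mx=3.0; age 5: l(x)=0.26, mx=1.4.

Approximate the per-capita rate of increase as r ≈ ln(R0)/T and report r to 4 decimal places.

0.7383

R0 = Σ lx·mx = 0 + 1.5 + 2.16 + 0.99 + 1.02 + 0.364 = 6.034
Σ x·lx·mx = 14.69; T = 14.69/6.034 = 2.43454…
r ≈ ln(R0)/T = ln(6.034)/2.43454… = 0.738296… → 0.7383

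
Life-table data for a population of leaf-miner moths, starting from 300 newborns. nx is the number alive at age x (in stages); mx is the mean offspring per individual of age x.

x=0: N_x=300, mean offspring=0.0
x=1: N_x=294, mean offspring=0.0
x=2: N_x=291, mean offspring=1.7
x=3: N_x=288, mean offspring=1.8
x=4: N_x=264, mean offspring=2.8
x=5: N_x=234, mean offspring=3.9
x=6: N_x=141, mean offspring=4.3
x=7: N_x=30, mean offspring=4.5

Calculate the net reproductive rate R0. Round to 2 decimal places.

lx = nx/n0 = nx/300: 1, 0.98, 0.97, 0.96, 0.88, 0.78, 0.47, 0.1
lx·mx by age: 0, 0, 1.649, 1.728, 2.464, 3.042, 2.021, 0.45
R0 = Σ lx·mx = 11.354 → 11.35

11.35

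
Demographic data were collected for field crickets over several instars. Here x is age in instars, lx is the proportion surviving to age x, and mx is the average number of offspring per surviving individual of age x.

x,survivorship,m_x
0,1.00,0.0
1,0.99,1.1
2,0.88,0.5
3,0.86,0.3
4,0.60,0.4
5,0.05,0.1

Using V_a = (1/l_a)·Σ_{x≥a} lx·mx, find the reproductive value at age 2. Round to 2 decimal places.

1.07

lx·mx for x ≥ 2: 0.44, 0.258, 0.24, 0.005 → sum = 0.943
V_2 = 0.943 / l_2 = 0.943 / 0.88 = 1.071591… → 1.07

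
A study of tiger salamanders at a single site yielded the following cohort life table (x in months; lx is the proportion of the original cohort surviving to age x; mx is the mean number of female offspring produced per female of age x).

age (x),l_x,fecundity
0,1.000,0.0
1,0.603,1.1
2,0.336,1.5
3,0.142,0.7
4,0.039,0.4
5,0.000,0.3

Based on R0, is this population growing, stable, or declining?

growing

R0 = Σ lx·mx = 0 + 0.6633 + 0.504 + 0.0994 + 0.0156 + 0 = 1.2823
R0 > 1, so the population is growing.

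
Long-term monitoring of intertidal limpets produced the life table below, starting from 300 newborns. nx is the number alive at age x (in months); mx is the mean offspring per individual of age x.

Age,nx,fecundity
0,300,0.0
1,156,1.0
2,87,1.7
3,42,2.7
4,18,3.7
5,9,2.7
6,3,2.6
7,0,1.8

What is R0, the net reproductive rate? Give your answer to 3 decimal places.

lx = nx/n0 = nx/300: 1, 0.52, 0.29, 0.14, 0.06, 0.03, 0.01, 0
lx·mx by age: 0, 0.52, 0.493, 0.378, 0.222, 0.081, 0.026, 0
R0 = Σ lx·mx = 1.72 → 1.720

1.720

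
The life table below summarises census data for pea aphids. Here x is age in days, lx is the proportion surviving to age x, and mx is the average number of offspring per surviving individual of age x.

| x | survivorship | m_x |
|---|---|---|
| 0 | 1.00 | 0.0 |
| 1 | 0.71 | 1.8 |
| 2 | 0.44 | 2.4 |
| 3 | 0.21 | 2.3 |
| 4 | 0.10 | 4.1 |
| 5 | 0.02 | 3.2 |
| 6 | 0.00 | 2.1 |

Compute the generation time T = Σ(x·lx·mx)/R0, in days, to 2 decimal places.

2.07

lx·mx: 0, 1.278, 1.056, 0.483, 0.41, 0.064, 0 → R0 = 3.291
x·lx·mx: 0, 1.278, 2.112, 1.449, 1.64, 0.32, 0 → Σ = 6.799
T = 6.799 / 3.291 = 2.065937… → 2.07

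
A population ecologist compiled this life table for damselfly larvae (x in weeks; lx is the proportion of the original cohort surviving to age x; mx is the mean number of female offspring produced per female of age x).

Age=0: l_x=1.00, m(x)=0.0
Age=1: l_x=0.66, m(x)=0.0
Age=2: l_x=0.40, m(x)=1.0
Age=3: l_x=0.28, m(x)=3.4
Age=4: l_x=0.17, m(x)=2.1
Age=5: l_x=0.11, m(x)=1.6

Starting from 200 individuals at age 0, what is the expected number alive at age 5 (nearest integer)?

22

Expected survivors = N0 · l_5 = 200 × 0.11 = 22 → 22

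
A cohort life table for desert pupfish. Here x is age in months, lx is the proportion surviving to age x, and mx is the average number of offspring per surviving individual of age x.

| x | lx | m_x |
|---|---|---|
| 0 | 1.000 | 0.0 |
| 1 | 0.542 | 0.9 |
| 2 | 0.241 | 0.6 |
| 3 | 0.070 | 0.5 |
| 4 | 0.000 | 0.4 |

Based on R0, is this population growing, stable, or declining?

R0 = Σ lx·mx = 0 + 0.4878 + 0.1446 + 0.035 + 0 = 0.6674
R0 < 1, so the population is declining.

declining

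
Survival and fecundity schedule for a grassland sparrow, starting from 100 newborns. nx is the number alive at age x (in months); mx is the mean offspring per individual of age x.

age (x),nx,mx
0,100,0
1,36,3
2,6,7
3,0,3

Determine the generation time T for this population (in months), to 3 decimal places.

lx = nx/n0 = nx/100: 1, 0.36, 0.06, 0
lx·mx: 0, 1.08, 0.42, 0 → R0 = 1.5
x·lx·mx: 0, 1.08, 0.84, 0 → Σ = 1.92
T = 1.92 / 1.5 = 1.28 → 1.280

1.280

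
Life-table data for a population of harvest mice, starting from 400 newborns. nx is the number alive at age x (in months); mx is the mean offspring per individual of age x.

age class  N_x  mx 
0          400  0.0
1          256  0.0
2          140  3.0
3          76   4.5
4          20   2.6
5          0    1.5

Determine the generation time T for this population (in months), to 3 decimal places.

lx = nx/n0 = nx/400: 1, 0.64, 0.35, 0.19, 0.05, 0
lx·mx: 0, 0, 1.05, 0.855, 0.13, 0 → R0 = 2.035
x·lx·mx: 0, 0, 2.1, 2.565, 0.52, 0 → Σ = 5.185
T = 5.185 / 2.035 = 2.547912… → 2.548

2.548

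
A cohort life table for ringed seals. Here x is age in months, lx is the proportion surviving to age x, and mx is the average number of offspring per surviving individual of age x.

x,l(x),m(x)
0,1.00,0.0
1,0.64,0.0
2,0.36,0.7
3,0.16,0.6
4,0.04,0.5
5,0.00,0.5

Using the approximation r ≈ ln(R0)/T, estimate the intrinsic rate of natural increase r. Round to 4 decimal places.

R0 = Σ lx·mx = 0 + 0 + 0.252 + 0.096 + 0.02 + 0 = 0.368
Σ x·lx·mx = 0.872; T = 0.872/0.368 = 2.36957…
r ≈ ln(R0)/T = ln(0.368)/2.36957… = -0.42188… → -0.4219

-0.4219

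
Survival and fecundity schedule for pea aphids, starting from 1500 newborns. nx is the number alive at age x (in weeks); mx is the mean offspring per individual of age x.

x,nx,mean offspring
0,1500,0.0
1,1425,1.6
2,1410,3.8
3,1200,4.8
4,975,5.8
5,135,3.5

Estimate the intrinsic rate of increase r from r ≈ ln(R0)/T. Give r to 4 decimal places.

lx = nx/n0 = nx/1500: 1, 0.95, 0.94, 0.8, 0.65, 0.09
R0 = Σ lx·mx = 0 + 1.52 + 3.572 + 3.84 + 3.77 + 0.315 = 13.017
Σ x·lx·mx = 36.839; T = 36.839/13.017 = 2.83007…
r ≈ ln(R0)/T = ln(13.017)/2.83007… = 0.906782… → 0.9068

0.9068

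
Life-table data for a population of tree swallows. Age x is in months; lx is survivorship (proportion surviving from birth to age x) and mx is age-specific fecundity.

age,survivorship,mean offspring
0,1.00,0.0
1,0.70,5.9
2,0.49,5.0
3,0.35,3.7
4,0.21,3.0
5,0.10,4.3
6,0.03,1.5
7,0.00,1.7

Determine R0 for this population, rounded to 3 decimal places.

8.980

lx·mx by age: 0, 4.13, 2.45, 1.295, 0.63, 0.43, 0.045, 0
R0 = Σ lx·mx = 8.98 → 8.980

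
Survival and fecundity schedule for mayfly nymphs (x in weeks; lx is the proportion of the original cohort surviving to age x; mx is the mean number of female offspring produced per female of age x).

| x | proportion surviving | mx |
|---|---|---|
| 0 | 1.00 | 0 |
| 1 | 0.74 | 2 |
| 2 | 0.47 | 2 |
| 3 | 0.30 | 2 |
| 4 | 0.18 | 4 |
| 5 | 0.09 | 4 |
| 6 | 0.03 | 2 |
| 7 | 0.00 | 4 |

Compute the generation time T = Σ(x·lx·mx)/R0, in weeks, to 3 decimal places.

lx·mx: 0, 1.48, 0.94, 0.6, 0.72, 0.36, 0.06, 0 → R0 = 4.16
x·lx·mx: 0, 1.48, 1.88, 1.8, 2.88, 1.8, 0.36, 0 → Σ = 10.2
T = 10.2 / 4.16 = 2.451923… → 2.452

2.452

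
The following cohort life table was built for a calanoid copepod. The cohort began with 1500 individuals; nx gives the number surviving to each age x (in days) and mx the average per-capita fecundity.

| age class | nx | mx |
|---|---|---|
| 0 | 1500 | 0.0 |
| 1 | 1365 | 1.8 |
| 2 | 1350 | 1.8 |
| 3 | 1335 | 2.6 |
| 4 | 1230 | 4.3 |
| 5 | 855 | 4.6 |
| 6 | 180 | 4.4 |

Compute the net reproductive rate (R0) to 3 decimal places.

12.248

lx = nx/n0 = nx/1500: 1, 0.91, 0.9, 0.89, 0.82, 0.57, 0.12
lx·mx by age: 0, 1.638, 1.62, 2.314, 3.526, 2.622, 0.528
R0 = Σ lx·mx = 12.248 → 12.248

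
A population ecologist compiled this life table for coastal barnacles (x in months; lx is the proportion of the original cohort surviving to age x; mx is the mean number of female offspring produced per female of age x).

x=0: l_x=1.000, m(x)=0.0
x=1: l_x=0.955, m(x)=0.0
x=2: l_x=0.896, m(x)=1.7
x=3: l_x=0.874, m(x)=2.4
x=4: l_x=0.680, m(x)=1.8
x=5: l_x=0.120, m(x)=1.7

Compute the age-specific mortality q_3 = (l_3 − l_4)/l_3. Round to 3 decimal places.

0.222

q_3 = (l_3 − l_4) / l_3 = (0.874 − 0.68) / 0.874
     = 0.194 / 0.874 = 0.221968… → 0.222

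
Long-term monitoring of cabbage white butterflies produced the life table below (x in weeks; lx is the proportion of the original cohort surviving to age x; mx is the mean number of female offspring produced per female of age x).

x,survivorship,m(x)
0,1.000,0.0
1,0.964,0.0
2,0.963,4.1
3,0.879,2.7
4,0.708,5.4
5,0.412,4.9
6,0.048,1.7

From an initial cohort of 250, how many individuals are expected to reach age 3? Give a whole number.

Expected survivors = N0 · l_3 = 250 × 0.879 = 219.75 → 220

220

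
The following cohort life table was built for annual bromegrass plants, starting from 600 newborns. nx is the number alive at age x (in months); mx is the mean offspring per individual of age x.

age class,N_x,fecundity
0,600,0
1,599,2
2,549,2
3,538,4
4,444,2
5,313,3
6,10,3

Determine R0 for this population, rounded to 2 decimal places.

lx = nx/n0 = nx/600: 1, 0.99833…, 0.915, 0.89667…, 0.74, 0.52167…, 0.01667…
lx·mx by age: 0, 1.996667…, 1.83, 3.586667…, 1.48, 1.565…, 0.05…
R0 = Σ lx·mx = 10.508333… → 10.51

10.51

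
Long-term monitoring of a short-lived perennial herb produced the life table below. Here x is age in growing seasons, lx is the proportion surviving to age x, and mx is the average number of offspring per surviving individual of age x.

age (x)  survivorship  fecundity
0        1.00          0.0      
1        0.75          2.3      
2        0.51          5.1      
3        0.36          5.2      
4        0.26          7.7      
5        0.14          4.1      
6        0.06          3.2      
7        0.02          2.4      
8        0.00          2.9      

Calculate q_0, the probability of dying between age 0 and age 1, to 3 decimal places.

q_0 = (l_0 − l_1) / l_0 = (1 − 0.75) / 1
     = 0.25 / 1 = 0.25 → 0.250

0.250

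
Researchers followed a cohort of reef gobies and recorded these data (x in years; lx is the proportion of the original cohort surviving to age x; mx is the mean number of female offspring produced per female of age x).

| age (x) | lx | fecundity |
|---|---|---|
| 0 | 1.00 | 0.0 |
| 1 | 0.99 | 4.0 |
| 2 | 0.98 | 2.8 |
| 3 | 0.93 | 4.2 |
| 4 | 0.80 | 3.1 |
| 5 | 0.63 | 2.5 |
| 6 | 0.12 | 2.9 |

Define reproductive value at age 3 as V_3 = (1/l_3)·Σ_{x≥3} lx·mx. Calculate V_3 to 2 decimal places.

8.93

lx·mx for x ≥ 3: 3.906, 2.48, 1.575, 0.348 → sum = 8.309
V_3 = 8.309 / l_3 = 8.309 / 0.93 = 8.934409… → 8.93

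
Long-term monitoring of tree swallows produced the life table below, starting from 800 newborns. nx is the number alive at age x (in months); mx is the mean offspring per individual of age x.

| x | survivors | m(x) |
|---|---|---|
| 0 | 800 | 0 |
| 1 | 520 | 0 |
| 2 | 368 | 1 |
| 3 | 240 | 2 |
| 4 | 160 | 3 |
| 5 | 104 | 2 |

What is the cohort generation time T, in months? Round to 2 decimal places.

lx = nx/n0 = nx/800: 1, 0.65, 0.46, 0.3, 0.2, 0.13
lx·mx: 0, 0, 0.46, 0.6, 0.6, 0.26 → R0 = 1.92
x·lx·mx: 0, 0, 0.92, 1.8, 2.4, 1.3 → Σ = 6.42
T = 6.42 / 1.92 = 3.34375 → 3.34

3.34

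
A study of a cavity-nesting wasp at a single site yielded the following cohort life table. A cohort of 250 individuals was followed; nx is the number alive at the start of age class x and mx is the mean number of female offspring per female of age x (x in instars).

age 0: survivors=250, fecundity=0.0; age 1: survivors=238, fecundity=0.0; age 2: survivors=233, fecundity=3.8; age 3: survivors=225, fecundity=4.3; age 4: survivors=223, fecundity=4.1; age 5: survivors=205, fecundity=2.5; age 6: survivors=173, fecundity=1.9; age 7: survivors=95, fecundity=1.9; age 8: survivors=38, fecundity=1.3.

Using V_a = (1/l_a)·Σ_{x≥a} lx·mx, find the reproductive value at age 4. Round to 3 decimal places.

lx = nx/n0 = nx/250: 1, 0.952, 0.932, 0.9, 0.892, 0.82, 0.692, 0.38, 0.152
lx·mx for x ≥ 4: 3.6572, 2.05, 1.3148, 0.722, 0.1976 → sum = 7.9416
V_4 = 7.9416 / l_4 = 7.9416 / 0.892 = 8.903139… → 8.903

8.903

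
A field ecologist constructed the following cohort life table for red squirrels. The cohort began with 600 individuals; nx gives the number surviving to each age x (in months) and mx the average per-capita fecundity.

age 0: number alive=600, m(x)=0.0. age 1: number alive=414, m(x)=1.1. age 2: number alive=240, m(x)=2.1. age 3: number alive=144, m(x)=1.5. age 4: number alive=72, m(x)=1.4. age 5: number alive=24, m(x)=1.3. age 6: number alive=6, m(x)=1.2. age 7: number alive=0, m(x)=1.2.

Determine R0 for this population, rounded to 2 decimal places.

lx = nx/n0 = nx/600: 1, 0.69, 0.4, 0.24, 0.12, 0.04, 0.01, 0
lx·mx by age: 0, 0.759, 0.84, 0.36, 0.168, 0.052, 0.012, 0
R0 = Σ lx·mx = 2.191 → 2.19

2.19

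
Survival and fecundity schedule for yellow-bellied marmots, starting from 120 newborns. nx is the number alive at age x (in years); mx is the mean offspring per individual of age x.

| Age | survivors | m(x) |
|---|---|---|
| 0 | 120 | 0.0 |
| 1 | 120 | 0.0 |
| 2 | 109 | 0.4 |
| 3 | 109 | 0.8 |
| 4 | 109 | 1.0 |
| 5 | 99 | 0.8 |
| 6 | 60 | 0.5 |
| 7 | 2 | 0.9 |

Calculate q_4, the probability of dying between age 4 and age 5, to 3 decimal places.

lx = nx/n0 = nx/120: 1, 1, 0.90833…, 0.90833…, 0.90833…, 0.825, 0.5, 0.01667…
q_4 = (l_4 − l_5) / l_4 = (0.908333… − 0.825) / 0.908333…
     = 0.083333… / 0.908333… = 0.091743… → 0.092

0.092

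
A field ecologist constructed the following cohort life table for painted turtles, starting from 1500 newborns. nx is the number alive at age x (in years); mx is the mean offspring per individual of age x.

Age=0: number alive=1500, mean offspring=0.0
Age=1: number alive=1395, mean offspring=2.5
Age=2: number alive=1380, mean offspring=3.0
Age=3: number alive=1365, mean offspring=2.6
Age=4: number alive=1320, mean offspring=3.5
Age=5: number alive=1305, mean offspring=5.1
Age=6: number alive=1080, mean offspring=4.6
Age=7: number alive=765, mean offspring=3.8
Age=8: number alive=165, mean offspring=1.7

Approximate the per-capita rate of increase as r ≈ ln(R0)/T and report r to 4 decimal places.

0.7293

lx = nx/n0 = nx/1500: 1, 0.93, 0.92, 0.91, 0.88, 0.87, 0.72, 0.51, 0.11
R0 = Σ lx·mx = 0 + 2.325 + 2.76 + 2.366 + 3.08 + 4.437 + 3.312 + 1.938 + 0.187 = 20.405
Σ x·lx·mx = 84.382; T = 84.382/20.405 = 4.13536…
r ≈ ln(R0)/T = ln(20.405)/4.13536… = 0.729267… → 0.7293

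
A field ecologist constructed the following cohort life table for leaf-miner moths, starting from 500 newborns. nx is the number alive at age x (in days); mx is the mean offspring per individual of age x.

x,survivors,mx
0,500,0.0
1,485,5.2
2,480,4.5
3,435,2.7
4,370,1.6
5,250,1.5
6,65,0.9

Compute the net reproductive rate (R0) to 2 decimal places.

lx = nx/n0 = nx/500: 1, 0.97, 0.96, 0.87, 0.74, 0.5, 0.13
lx·mx by age: 0, 5.044, 4.32, 2.349, 1.184, 0.75, 0.117
R0 = Σ lx·mx = 13.764 → 13.76

13.76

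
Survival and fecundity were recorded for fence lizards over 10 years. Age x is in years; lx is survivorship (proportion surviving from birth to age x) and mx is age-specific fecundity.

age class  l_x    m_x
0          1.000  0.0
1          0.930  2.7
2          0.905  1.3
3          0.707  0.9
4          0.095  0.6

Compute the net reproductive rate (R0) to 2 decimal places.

lx·mx by age: 0, 2.511, 1.1765, 0.6363, 0.057
R0 = Σ lx·mx = 4.3808 → 4.38

4.38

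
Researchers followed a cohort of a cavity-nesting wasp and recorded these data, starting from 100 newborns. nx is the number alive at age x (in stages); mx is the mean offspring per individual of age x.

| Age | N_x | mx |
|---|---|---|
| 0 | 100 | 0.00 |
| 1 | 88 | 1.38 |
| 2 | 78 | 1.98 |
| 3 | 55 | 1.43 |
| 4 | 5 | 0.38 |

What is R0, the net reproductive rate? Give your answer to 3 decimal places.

lx = nx/n0 = nx/100: 1, 0.88, 0.78, 0.55, 0.05
lx·mx by age: 0, 1.2144, 1.5444, 0.7865, 0.019
R0 = Σ lx·mx = 3.5643 → 3.564

3.564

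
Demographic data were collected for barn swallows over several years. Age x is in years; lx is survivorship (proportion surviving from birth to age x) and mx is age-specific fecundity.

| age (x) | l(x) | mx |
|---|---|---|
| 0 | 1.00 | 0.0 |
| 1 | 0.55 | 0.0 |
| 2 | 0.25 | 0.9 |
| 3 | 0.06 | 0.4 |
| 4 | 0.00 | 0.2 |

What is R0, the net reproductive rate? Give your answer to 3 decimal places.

lx·mx by age: 0, 0, 0.225, 0.024, 0
R0 = Σ lx·mx = 0.249 → 0.249

0.249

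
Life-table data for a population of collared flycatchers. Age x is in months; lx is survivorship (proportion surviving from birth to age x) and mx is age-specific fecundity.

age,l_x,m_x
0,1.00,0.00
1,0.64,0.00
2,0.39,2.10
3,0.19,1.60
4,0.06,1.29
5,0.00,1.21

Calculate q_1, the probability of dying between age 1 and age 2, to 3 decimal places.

q_1 = (l_1 − l_2) / l_1 = (0.64 − 0.39) / 0.64
     = 0.25 / 0.64 = 0.390625 → 0.391

0.391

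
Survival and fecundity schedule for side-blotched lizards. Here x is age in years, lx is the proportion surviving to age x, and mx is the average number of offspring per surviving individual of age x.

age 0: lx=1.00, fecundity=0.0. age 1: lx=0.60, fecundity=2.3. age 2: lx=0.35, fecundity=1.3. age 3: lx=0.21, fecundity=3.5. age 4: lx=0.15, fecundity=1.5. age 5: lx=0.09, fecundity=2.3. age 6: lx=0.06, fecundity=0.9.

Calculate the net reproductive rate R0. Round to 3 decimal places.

3.056

lx·mx by age: 0, 1.38, 0.455, 0.735, 0.225, 0.207, 0.054
R0 = Σ lx·mx = 3.056 → 3.056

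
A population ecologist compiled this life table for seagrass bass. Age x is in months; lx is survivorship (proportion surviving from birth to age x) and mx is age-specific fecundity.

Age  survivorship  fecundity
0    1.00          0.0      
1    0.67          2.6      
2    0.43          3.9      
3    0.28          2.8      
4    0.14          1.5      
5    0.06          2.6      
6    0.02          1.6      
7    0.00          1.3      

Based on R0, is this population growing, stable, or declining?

R0 = Σ lx·mx = 0 + 1.742 + 1.677 + 0.784 + 0.21 + 0.156 + 0.032 + 0 = 4.601
R0 > 1, so the population is growing.

growing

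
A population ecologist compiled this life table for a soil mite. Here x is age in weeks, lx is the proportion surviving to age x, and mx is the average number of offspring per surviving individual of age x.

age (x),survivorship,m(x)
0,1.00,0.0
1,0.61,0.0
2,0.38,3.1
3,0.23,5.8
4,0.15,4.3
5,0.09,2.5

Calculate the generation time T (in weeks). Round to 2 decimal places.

lx·mx: 0, 0, 1.178, 1.334, 0.645, 0.225 → R0 = 3.382
x·lx·mx: 0, 0, 2.356, 4.002, 2.58, 1.125 → Σ = 10.063
T = 10.063 / 3.382 = 2.975458… → 2.98

2.98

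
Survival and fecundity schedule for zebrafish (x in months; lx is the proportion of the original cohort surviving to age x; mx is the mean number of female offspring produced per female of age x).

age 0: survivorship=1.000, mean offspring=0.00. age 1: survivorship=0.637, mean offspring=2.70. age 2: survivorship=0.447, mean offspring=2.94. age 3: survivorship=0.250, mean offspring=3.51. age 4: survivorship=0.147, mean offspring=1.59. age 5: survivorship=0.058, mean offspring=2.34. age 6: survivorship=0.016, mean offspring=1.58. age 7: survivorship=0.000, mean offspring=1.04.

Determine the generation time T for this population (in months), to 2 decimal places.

lx·mx: 0, 1.7199, 1.31418, 0.8775, 0.23373, 0.13572, 0.02528, 0 → R0 = 4.30631
x·lx·mx: 0, 1.7199, 2.62836, 2.6325, 0.93492, 0.6786, 0.15168, 0 → Σ = 8.74596
T = 8.74596 / 4.30631 = 2.030964… → 2.03

2.03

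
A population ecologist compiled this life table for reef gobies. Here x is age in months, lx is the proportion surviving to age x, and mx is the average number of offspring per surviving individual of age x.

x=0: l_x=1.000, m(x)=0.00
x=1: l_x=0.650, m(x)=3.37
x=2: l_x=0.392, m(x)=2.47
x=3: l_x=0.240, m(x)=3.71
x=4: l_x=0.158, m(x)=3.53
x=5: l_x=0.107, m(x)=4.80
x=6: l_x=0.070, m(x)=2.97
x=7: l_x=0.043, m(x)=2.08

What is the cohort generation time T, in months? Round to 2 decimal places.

lx·mx: 0, 2.1905, 0.96824, 0.8904, 0.55774, 0.5136, 0.2079, 0.08944 → R0 = 5.41782
x·lx·mx: 0, 2.1905, 1.93648, 2.6712, 2.23096, 2.568, 1.2474, 0.62608 → Σ = 13.47062
T = 13.47062 / 5.41782 = 2.486354… → 2.49

2.49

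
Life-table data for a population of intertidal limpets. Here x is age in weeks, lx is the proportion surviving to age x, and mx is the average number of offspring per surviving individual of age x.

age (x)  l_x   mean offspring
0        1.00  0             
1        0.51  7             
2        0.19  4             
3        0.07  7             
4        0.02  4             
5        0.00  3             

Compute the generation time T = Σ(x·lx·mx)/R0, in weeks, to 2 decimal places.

lx·mx: 0, 3.57, 0.76, 0.49, 0.08, 0 → R0 = 4.9
x·lx·mx: 0, 3.57, 1.52, 1.47, 0.32, 0 → Σ = 6.88
T = 6.88 / 4.9 = 1.404082… → 1.40

1.40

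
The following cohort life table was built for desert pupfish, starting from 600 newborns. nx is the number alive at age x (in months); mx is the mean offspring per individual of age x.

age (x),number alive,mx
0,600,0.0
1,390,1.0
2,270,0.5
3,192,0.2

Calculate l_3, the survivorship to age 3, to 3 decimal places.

l_3 = n_3/n_0 = 192/600 = 0.32 → 0.320

0.320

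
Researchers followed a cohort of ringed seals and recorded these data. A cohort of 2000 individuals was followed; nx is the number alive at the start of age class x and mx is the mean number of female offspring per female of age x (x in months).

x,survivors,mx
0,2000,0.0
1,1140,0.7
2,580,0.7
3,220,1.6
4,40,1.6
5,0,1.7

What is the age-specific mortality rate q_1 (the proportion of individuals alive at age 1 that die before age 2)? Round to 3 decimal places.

lx = nx/n0 = nx/2000: 1, 0.57, 0.29, 0.11, 0.02, 0
q_1 = (l_1 − l_2) / l_1 = (0.57 − 0.29) / 0.57
     = 0.28 / 0.57 = 0.491228… → 0.491

0.491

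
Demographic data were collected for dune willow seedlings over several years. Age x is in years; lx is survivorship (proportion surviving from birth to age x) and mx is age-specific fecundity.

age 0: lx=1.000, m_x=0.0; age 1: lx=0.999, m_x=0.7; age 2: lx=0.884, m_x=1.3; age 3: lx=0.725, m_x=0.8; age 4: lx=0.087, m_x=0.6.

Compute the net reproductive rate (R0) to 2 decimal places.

2.48

lx·mx by age: 0, 0.6993, 1.1492, 0.58, 0.0522
R0 = Σ lx·mx = 2.4807 → 2.48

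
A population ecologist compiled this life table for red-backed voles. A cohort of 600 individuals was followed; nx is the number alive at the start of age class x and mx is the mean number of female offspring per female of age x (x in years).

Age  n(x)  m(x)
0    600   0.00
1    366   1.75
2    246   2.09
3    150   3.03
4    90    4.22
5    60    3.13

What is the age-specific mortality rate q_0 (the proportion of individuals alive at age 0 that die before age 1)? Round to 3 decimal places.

lx = nx/n0 = nx/600: 1, 0.61, 0.41, 0.25, 0.15, 0.1
q_0 = (l_0 − l_1) / l_0 = (1 − 0.61) / 1
     = 0.39 / 1 = 0.39 → 0.390

0.390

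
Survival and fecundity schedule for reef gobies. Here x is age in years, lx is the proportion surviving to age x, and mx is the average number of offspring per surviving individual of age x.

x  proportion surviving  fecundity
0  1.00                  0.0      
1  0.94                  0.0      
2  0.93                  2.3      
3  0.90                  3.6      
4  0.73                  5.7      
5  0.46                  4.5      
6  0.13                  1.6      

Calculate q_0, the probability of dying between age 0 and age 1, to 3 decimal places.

0.060

q_0 = (l_0 − l_1) / l_0 = (1 − 0.94) / 1
     = 0.06 / 1 = 0.06 → 0.060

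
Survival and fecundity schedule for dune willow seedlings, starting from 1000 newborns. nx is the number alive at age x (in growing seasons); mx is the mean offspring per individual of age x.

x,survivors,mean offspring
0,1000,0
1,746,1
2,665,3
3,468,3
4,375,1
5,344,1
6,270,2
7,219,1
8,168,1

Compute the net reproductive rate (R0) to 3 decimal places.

lx = nx/n0 = nx/1000: 1, 0.746, 0.665, 0.468, 0.375, 0.344, 0.27, 0.219, 0.168
lx·mx by age: 0, 0.746, 1.995, 1.404, 0.375, 0.344, 0.54, 0.219, 0.168
R0 = Σ lx·mx = 5.791 → 5.791

5.791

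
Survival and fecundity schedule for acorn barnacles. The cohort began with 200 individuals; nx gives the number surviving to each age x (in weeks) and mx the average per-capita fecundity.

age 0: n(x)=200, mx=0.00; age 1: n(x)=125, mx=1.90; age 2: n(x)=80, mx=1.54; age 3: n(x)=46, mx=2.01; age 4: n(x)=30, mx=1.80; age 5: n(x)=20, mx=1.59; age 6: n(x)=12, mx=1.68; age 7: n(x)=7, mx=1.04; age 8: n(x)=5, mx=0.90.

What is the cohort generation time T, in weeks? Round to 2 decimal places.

2.35

lx = nx/n0 = nx/200: 1, 0.625, 0.4, 0.23, 0.15, 0.1, 0.06, 0.035, 0.025
lx·mx: 0, 1.1875, 0.616, 0.4623, 0.27, 0.159, 0.1008, 0.0364, 0.0225 → R0 = 2.8545
x·lx·mx: 0, 1.1875, 1.232, 1.3869, 1.08, 0.795, 0.6048, 0.2548, 0.18 → Σ = 6.721
T = 6.721 / 2.8545 = 2.354528… → 2.35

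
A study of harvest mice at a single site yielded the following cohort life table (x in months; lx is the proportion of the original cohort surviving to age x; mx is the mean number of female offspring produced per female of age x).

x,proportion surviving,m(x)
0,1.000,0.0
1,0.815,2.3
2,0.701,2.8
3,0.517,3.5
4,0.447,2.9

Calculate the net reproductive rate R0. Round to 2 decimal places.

lx·mx by age: 0, 1.8745, 1.9628, 1.8095, 1.2963
R0 = Σ lx·mx = 6.9431 → 6.94

6.94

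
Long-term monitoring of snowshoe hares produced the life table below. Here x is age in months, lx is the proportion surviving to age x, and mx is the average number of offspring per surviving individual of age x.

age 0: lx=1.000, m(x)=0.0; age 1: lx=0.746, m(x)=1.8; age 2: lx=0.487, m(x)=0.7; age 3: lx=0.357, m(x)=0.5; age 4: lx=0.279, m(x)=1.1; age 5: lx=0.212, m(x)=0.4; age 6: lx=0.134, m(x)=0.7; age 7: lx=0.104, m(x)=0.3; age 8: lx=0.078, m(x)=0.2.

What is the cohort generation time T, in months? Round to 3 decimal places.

2.137

lx·mx: 0, 1.3428, 0.3409, 0.1785, 0.3069, 0.0848, 0.0938, 0.0312, 0.0156 → R0 = 2.3945
x·lx·mx: 0, 1.3428, 0.6818, 0.5355, 1.2276, 0.424, 0.5628, 0.2184, 0.1248 → Σ = 5.1177
T = 5.1177 / 2.3945 = 2.137273… → 2.137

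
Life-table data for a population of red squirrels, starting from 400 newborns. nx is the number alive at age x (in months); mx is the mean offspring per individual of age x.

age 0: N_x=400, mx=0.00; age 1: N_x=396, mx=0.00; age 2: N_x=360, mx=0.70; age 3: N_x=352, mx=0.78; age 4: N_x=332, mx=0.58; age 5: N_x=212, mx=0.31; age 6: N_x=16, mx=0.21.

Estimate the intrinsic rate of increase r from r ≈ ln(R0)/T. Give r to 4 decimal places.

lx = nx/n0 = nx/400: 1, 0.99, 0.9, 0.88, 0.83, 0.53, 0.04
R0 = Σ lx·mx = 0 + 0 + 0.63 + 0.6864 + 0.4814 + 0.1643 + 0.0084 = 1.9705
Σ x·lx·mx = 6.1167; T = 6.1167/1.9705 = 3.10414…
r ≈ ln(R0)/T = ln(1.9705)/3.10414… = 0.218511… → 0.2185

0.2185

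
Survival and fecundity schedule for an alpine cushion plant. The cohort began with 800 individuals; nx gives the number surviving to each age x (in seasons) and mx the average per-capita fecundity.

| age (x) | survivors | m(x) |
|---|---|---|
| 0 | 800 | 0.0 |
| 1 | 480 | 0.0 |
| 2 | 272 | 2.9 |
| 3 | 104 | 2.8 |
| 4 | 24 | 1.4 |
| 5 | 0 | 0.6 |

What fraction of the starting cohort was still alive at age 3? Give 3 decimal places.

l_3 = n_3/n_0 = 104/800 = 0.13 → 0.130

0.130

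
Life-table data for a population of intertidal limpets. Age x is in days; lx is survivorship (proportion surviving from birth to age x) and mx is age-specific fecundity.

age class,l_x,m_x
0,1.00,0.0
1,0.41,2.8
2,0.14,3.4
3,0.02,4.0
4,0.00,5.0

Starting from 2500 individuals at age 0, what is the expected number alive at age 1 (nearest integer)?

Expected survivors = N0 · l_1 = 2500 × 0.41 = 1025 → 1025

1025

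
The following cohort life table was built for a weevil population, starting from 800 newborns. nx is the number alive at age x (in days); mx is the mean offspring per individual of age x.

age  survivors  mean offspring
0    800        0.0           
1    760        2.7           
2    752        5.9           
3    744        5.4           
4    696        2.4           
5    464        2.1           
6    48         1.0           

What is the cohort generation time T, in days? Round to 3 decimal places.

2.638

lx = nx/n0 = nx/800: 1, 0.95, 0.94, 0.93, 0.87, 0.58, 0.06
lx·mx: 0, 2.565, 5.546, 5.022, 2.088, 1.218, 0.06 → R0 = 16.499
x·lx·mx: 0, 2.565, 11.092, 15.066, 8.352, 6.09, 0.36 → Σ = 43.525
T = 43.525 / 16.499 = 2.638039… → 2.638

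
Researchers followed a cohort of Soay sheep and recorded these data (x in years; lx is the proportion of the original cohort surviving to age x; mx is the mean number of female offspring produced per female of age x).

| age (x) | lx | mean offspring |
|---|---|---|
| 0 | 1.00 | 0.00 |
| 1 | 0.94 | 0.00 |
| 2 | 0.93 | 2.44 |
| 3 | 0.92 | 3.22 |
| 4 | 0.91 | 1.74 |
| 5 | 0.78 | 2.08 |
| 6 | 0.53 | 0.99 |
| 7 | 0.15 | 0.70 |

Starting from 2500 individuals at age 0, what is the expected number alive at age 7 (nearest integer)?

375

Expected survivors = N0 · l_7 = 2500 × 0.15 = 375 → 375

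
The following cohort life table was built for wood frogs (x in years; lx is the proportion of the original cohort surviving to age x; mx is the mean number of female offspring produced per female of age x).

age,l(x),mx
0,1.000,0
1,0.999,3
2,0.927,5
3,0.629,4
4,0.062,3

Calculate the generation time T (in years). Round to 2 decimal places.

lx·mx: 0, 2.997, 4.635, 2.516, 0.186 → R0 = 10.334
x·lx·mx: 0, 2.997, 9.27, 7.548, 0.744 → Σ = 20.559
T = 20.559 / 10.334 = 1.989452… → 1.99

1.99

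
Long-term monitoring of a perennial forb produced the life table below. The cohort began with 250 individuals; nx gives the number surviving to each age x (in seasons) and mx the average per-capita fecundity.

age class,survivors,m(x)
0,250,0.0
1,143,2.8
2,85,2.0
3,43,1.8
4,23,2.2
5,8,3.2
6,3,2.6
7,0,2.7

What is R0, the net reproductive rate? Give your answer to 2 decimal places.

lx = nx/n0 = nx/250: 1, 0.572, 0.34, 0.172, 0.092, 0.032, 0.012, 0
lx·mx by age: 0, 1.6016, 0.68, 0.3096, 0.2024, 0.1024, 0.0312, 0
R0 = Σ lx·mx = 2.9272 → 2.93

2.93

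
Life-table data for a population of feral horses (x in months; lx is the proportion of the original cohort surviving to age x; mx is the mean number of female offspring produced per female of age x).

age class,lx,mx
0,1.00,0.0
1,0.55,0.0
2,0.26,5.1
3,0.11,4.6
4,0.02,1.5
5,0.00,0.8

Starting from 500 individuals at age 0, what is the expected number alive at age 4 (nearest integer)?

Expected survivors = N0 · l_4 = 500 × 0.02 = 10 → 10

10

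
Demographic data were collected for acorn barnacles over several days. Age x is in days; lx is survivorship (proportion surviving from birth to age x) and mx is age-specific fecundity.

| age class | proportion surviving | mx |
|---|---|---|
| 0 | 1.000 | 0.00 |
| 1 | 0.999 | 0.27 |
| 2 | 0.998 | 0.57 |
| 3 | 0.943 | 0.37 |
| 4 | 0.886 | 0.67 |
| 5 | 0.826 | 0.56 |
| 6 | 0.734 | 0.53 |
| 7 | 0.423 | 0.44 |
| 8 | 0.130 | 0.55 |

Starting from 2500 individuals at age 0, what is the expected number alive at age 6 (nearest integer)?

Expected survivors = N0 · l_6 = 2500 × 0.734 = 1835 → 1835

1835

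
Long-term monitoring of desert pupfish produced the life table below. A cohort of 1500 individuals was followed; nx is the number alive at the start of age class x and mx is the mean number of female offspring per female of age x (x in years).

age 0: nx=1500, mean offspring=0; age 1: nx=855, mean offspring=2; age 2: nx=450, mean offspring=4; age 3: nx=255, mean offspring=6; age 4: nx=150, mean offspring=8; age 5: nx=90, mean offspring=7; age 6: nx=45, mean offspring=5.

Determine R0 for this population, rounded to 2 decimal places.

lx = nx/n0 = nx/1500: 1, 0.57, 0.3, 0.17, 0.1, 0.06, 0.03
lx·mx by age: 0, 1.14, 1.2, 1.02, 0.8, 0.42, 0.15
R0 = Σ lx·mx = 4.73 → 4.73

4.73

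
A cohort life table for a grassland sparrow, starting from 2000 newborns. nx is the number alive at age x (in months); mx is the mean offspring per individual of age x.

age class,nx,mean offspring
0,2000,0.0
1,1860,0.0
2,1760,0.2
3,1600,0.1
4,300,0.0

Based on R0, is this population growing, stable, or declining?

declining

lx = nx/n0 = nx/2000: 1, 0.93, 0.88, 0.8, 0.15
R0 = Σ lx·mx = 0 + 0 + 0.176 + 0.08 + 0 = 0.256
R0 < 1, so the population is declining.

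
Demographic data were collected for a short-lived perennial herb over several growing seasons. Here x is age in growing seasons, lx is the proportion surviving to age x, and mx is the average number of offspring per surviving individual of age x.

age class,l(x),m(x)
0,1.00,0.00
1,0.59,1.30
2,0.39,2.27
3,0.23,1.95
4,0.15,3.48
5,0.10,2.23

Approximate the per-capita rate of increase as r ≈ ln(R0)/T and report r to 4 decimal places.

R0 = Σ lx·mx = 0 + 0.767 + 0.8853 + 0.4485 + 0.522 + 0.223 = 2.8458
Σ x·lx·mx = 7.0861; T = 7.0861/2.8458 = 2.49002…
r ≈ ln(R0)/T = ln(2.8458)/2.49002… = 0.420014… → 0.4200

0.4200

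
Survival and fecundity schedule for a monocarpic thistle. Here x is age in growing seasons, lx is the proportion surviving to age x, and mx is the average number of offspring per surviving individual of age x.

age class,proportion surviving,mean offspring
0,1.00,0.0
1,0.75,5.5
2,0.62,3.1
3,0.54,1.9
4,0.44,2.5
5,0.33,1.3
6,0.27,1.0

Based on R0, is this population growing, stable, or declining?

growing

R0 = Σ lx·mx = 0 + 4.125 + 1.922 + 1.026 + 1.1 + 0.429 + 0.27 = 8.872
R0 > 1, so the population is growing.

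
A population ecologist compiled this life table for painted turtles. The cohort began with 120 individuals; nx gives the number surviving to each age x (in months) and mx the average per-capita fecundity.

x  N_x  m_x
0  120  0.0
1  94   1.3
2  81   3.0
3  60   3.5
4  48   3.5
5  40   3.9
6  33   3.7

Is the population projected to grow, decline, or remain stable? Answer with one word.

growing

lx = nx/n0 = nx/120: 1, 0.78333…, 0.675, 0.5, 0.4, 0.33333…, 0.275
R0 = Σ lx·mx = 0 + 1.018333… + 2.025 + 1.75 + 1.4 + 1.3… + 1.0175 = 8.510833…
R0 > 1, so the population is growing.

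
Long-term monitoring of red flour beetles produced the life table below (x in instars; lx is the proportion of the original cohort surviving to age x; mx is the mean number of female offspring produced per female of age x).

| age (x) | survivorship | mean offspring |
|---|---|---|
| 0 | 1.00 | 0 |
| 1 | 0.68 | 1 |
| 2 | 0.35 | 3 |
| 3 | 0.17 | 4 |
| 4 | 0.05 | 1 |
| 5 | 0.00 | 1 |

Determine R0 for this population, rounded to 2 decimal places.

lx·mx by age: 0, 0.68, 1.05, 0.68, 0.05, 0
R0 = Σ lx·mx = 2.46 → 2.46

2.46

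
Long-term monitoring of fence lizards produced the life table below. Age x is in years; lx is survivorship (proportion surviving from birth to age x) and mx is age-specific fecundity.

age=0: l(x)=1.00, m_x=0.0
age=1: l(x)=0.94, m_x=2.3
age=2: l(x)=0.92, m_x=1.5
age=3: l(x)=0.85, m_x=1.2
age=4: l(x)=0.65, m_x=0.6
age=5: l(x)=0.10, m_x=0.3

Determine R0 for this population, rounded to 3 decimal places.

4.982

lx·mx by age: 0, 2.162, 1.38, 1.02, 0.39, 0.03
R0 = Σ lx·mx = 4.982 → 4.982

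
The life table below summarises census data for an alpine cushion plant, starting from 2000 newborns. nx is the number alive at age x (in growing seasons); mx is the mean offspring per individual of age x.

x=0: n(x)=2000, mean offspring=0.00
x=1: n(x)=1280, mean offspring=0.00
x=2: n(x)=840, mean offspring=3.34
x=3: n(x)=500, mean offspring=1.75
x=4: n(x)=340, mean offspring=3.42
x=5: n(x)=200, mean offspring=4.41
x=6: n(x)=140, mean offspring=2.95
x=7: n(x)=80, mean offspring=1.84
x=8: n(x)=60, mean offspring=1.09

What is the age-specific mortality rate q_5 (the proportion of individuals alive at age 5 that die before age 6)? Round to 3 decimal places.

lx = nx/n0 = nx/2000: 1, 0.64, 0.42, 0.25, 0.17, 0.1, 0.07, 0.04, 0.03
q_5 = (l_5 − l_6) / l_5 = (0.1 − 0.07) / 0.1
     = 0.03 / 0.1 = 0.3 → 0.300

0.300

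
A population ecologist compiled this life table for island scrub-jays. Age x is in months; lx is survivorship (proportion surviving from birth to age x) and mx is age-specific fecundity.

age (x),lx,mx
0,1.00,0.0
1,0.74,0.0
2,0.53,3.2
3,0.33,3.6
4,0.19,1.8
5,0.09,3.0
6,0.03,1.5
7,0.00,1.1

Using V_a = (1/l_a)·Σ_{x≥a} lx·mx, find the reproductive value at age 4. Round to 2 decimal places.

3.46

lx·mx for x ≥ 4: 0.342, 0.27, 0.045, 0 → sum = 0.657
V_4 = 0.657 / l_4 = 0.657 / 0.19 = 3.457895… → 3.46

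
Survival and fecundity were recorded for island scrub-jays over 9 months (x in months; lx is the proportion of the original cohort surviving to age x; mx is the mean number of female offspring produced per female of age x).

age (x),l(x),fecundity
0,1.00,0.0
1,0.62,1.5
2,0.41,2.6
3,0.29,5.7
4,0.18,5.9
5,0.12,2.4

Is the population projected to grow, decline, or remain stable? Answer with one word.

growing

R0 = Σ lx·mx = 0 + 0.93 + 1.066 + 1.653 + 1.062 + 0.288 = 4.999
R0 > 1, so the population is growing.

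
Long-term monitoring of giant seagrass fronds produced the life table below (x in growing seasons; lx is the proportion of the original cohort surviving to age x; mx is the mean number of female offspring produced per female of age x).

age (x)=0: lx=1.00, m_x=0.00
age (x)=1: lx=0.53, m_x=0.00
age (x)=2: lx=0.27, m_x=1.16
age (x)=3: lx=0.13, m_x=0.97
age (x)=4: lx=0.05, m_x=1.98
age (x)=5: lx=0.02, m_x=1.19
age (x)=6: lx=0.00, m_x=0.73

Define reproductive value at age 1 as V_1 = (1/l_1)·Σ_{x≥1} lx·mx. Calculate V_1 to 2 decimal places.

lx·mx for x ≥ 1: 0, 0.3132, 0.1261, 0.099, 0.0238, 0 → sum = 0.5621
V_1 = 0.5621 / l_1 = 0.5621 / 0.53 = 1.060566… → 1.06

1.06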